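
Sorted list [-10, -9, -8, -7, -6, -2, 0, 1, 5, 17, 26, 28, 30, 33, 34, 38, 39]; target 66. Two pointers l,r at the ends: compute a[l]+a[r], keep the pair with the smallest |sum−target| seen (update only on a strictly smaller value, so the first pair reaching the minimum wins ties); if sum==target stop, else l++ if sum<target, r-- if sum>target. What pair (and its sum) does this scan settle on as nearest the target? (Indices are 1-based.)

pair (28, 38) with sum 66 (|Δ|=0)

l=1 r=17: -10+39=29 d=37 *, l++
l=2 r=17: -9+39=30 d=36 *, l++
l=3 r=17: -8+39=31 d=35 *, l++
l=4 r=17: -7+39=32 d=34 *, l++
l=5 r=17: -6+39=33 d=33 *, l++
l=6 r=17: -2+39=37 d=29 *, l++
l=7 r=17: 0+39=39 d=27 *, l++
l=8 r=17: 1+39=40 d=26 *, l++
l=9 r=17: 5+39=44 d=22 *, l++
l=10 r=17: 17+39=56 d=10 *, l++
l=11 r=17: 26+39=65 d=1 *, l++
l=12 r=17: 28+39=67 d=1, r--
l=12 r=16: 28+38=66 d=0 *, stop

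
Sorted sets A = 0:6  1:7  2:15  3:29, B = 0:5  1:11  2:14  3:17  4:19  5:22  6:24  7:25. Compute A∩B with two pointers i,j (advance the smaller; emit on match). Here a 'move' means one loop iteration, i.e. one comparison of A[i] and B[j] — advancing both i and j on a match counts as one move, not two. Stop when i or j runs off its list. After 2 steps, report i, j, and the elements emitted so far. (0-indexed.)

i=0 j=0: 6>5, j++
i=0 j=1: 6<11, i++

i=1, j=1, emitted=[]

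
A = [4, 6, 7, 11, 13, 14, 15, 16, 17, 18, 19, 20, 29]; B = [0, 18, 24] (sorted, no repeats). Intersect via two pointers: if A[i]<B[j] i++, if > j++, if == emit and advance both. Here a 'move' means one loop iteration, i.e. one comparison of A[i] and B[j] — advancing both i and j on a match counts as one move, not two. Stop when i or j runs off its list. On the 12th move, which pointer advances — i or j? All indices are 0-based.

i=0 j=0: 4>0, j++
i=0 j=1: 4<18, i++
i=1 j=1: 6<18, i++
i=2 j=1: 7<18, i++
i=3 j=1: 11<18, i++
i=4 j=1: 13<18, i++
i=5 j=1: 14<18, i++
i=6 j=1: 15<18, i++
i=7 j=1: 16<18, i++
i=8 j=1: 17<18, i++
i=9 j=1: 18==18 emit, i++,j++
i=10 j=2: 19<24, i++

i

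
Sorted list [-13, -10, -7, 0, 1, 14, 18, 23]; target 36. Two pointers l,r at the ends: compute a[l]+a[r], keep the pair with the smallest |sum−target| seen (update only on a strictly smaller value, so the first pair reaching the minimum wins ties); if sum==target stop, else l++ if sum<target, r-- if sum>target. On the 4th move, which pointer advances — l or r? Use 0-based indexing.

[0,7] -13+23=10 d=26 * → l++
[1,7] -10+23=13 d=23 * → l++
[2,7] -7+23=16 d=20 * → l++
[3,7] 0+23=23 d=13 * → l++

l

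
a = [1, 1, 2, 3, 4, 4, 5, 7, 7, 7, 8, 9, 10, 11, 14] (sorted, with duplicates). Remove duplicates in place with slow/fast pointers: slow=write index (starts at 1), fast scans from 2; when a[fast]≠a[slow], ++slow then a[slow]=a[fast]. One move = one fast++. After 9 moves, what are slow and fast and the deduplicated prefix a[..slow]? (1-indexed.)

slow=6, fast=11, prefix=[1, 2, 3, 4, 5, 7]

(s=1,f=2) a[fast]=1=a[slow] dup → fast++
(s=1,f=3) a[fast]=2≠a[slow]=1 write a[2]=2 → slow++,fast++
(s=2,f=4) a[fast]=3≠a[slow]=2 write a[3]=3 → slow++,fast++
(s=3,f=5) a[fast]=4≠a[slow]=3 write a[4]=4 → slow++,fast++
(s=4,f=6) a[fast]=4=a[slow] dup → fast++
(s=4,f=7) a[fast]=5≠a[slow]=4 write a[5]=5 → slow++,fast++
(s=5,f=8) a[fast]=7≠a[slow]=5 write a[6]=7 → slow++,fast++
(s=6,f=9) a[fast]=7=a[slow] dup → fast++
(s=6,f=10) a[fast]=7=a[slow] dup → fast++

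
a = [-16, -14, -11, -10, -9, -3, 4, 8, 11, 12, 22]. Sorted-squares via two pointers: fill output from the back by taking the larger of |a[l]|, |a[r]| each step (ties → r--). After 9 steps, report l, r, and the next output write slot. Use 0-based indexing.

[0,10] |-16|<=|22| out[10]=484 → r--
[0,9] |-16|>|12| out[9]=256 → l++
[1,9] |-14|>|12| out[8]=196 → l++
[2,9] |-11|<=|12| out[7]=144 → r--
[2,8] |-11|<=|11| out[6]=121 → r--
[2,7] |-11|>|8| out[5]=121 → l++
[3,7] |-10|>|8| out[4]=100 → l++
[4,7] |-9|>|8| out[3]=81 → l++
[5,7] |-3|<=|8| out[2]=64 → r--

l=5, r=6, next write slot=1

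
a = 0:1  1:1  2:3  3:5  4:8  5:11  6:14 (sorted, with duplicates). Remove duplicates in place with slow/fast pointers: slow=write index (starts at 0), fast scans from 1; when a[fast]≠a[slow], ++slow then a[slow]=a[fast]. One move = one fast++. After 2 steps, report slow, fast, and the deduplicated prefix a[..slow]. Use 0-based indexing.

slow=0 fast=1: a[fast]=1=a[slow] dup, fast++
slow=0 fast=2: a[fast]=3≠a[slow]=1 write a[1]=3, slow++,fast++

slow=1, fast=3, prefix=[1, 3]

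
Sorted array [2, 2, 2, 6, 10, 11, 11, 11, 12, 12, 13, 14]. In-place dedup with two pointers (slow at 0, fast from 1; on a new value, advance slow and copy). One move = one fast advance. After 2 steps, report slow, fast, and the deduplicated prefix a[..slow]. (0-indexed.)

slow=0, fast=3, prefix=[2]

(s=0,f=1) a[fast]=2=a[slow] dup → fast++
(s=0,f=2) a[fast]=2=a[slow] dup → fast++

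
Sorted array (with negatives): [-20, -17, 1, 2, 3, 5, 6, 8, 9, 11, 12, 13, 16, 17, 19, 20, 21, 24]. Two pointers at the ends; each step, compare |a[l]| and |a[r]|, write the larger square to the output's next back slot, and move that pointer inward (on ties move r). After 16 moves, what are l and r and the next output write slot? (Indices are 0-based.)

l=2, r=3, next write slot=1

[0,17] |-20|<=|24| out[17]=576 → r--
[0,16] |-20|<=|21| out[16]=441 → r--
[0,15] |-20|<=|20| out[15]=400 → r--
[0,14] |-20|>|19| out[14]=400 → l++
[1,14] |-17|<=|19| out[13]=361 → r--
[1,13] |-17|<=|17| out[12]=289 → r--
[1,12] |-17|>|16| out[11]=289 → l++
[2,12] |1|<=|16| out[10]=256 → r--
[2,11] |1|<=|13| out[9]=169 → r--
[2,10] |1|<=|12| out[8]=144 → r--
[2,9] |1|<=|11| out[7]=121 → r--
[2,8] |1|<=|9| out[6]=81 → r--
[2,7] |1|<=|8| out[5]=64 → r--
[2,6] |1|<=|6| out[4]=36 → r--
[2,5] |1|<=|5| out[3]=25 → r--
[2,4] |1|<=|3| out[2]=9 → r--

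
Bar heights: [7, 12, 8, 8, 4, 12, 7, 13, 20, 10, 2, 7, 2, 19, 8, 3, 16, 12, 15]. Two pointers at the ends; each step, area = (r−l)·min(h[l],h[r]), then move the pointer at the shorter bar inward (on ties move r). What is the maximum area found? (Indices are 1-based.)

[1,19] min(7,15)*18=126 best=126 * → l++
[2,19] min(12,15)*17=204 best=204 * → l++
[3,19] min(8,15)*16=128 best=204 → l++
[4,19] min(8,15)*15=120 best=204 → l++
[5,19] min(4,15)*14=56 best=204 → l++
[6,19] min(12,15)*13=156 best=204 → l++
[7,19] min(7,15)*12=84 best=204 → l++
[8,19] min(13,15)*11=143 best=204 → l++
[9,19] min(20,15)*10=150 best=204 → r--
[9,18] min(20,12)*9=108 best=204 → r--
[9,17] min(20,16)*8=128 best=204 → r--
[9,16] min(20,3)*7=21 best=204 → r--
[9,15] min(20,8)*6=48 best=204 → r--
[9,14] min(20,19)*5=95 best=204 → r--
[9,13] min(20,2)*4=8 best=204 → r--
[9,12] min(20,7)*3=21 best=204 → r--
[9,11] min(20,2)*2=4 best=204 → r--
[9,10] min(20,10)*1=10 best=204 → r--

max area = 204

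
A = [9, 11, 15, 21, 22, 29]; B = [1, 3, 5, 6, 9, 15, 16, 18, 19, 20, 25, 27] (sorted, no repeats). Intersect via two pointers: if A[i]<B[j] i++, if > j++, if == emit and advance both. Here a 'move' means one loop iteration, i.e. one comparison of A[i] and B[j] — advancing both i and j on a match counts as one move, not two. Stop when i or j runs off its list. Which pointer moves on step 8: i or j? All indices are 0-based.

j

[i=0,j=0] 9>1 → j++
[i=0,j=1] 9>3 → j++
[i=0,j=2] 9>5 → j++
[i=0,j=3] 9>6 → j++
[i=0,j=4] 9==9 emit → i++,j++
[i=1,j=5] 11<15 → i++
[i=2,j=5] 15==15 emit → i++,j++
[i=3,j=6] 21>16 → j++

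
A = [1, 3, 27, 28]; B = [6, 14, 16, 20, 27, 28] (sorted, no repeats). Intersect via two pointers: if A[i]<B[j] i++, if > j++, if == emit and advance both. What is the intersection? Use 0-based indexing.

i=0 j=0: 1<6, i++
i=1 j=0: 3<6, i++
i=2 j=0: 27>6, j++
i=2 j=1: 27>14, j++
i=2 j=2: 27>16, j++
i=2 j=3: 27>20, j++
i=2 j=4: 27==27 emit, i++,j++
i=3 j=5: 28==28 emit, i++,j++

intersection = [27, 28]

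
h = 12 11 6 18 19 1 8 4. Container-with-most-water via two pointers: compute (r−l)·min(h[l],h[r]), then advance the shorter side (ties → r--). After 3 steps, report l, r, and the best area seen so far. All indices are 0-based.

[0,7] min(12,4)*7=28 best=28 * → r--
[0,6] min(12,8)*6=48 best=48 * → r--
[0,5] min(12,1)*5=5 best=48 → r--

l=0, r=4, best area=48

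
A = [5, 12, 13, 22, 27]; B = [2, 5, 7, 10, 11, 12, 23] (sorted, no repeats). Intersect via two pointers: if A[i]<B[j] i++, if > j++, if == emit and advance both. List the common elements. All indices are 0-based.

[i=0,j=0] 5>2 → j++
[i=0,j=1] 5==5 emit → i++,j++
[i=1,j=2] 12>7 → j++
[i=1,j=3] 12>10 → j++
[i=1,j=4] 12>11 → j++
[i=1,j=5] 12==12 emit → i++,j++
[i=2,j=6] 13<23 → i++
[i=3,j=6] 22<23 → i++
[i=4,j=6] 27>23 → j++

intersection = [5, 12]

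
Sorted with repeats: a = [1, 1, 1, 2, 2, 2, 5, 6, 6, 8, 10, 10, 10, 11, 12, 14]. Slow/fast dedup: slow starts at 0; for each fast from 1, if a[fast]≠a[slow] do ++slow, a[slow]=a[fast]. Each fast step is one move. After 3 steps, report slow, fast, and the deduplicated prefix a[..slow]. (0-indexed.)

slow=1, fast=4, prefix=[1, 2]

(s=0,f=1) a[fast]=1=a[slow] dup → fast++
(s=0,f=2) a[fast]=1=a[slow] dup → fast++
(s=0,f=3) a[fast]=2≠a[slow]=1 write a[1]=2 → slow++,fast++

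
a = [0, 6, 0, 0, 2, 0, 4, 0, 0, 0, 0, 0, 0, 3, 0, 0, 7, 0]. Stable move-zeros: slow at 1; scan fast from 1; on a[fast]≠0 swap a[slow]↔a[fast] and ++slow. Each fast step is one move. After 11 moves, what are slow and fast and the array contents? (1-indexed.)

slow=4, fast=12, a=[6, 2, 4, 0, 0, 0, 0, 0, 0, 0, 0, 0, 0, 3, 0, 0, 7, 0]

(s=1,f=1) a[fast]=0 → fast++
(s=1,f=2) a[fast]=6≠0 swap→a[1]=6 → slow++,fast++
(s=2,f=3) a[fast]=0 → fast++
(s=2,f=4) a[fast]=0 → fast++
(s=2,f=5) a[fast]=2≠0 swap→a[2]=2 → slow++,fast++
(s=3,f=6) a[fast]=0 → fast++
(s=3,f=7) a[fast]=4≠0 swap→a[3]=4 → slow++,fast++
(s=4,f=8) a[fast]=0 → fast++
(s=4,f=9) a[fast]=0 → fast++
(s=4,f=10) a[fast]=0 → fast++
(s=4,f=11) a[fast]=0 → fast++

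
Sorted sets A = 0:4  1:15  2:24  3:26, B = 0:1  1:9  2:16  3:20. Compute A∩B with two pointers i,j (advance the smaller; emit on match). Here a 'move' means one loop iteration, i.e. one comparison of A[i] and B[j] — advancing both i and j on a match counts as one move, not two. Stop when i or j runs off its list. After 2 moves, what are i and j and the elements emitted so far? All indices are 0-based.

i=1, j=1, emitted=[]

[i=0,j=0] 4>1 → j++
[i=0,j=1] 4<9 → i++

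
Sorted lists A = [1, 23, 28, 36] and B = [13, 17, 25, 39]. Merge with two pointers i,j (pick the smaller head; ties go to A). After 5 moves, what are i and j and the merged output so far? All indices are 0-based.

[i=0,j=0] A[i]=1<=B[j]=13 take 1 → i++
[i=1,j=0] A[i]=23>B[j]=13 take 13 → j++
[i=1,j=1] A[i]=23>B[j]=17 take 17 → j++
[i=1,j=2] A[i]=23<=B[j]=25 take 23 → i++
[i=2,j=2] A[i]=28>B[j]=25 take 25 → j++

i=2, j=3, merged so far=[1, 13, 17, 23, 25]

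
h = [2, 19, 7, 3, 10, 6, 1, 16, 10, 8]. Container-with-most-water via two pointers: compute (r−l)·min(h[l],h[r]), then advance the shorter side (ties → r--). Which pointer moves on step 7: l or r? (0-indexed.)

r

l=0 r=9: min(2,8)*9=18 best=18 *, l++
l=1 r=9: min(19,8)*8=64 best=64 *, r--
l=1 r=8: min(19,10)*7=70 best=70 *, r--
l=1 r=7: min(19,16)*6=96 best=96 *, r--
l=1 r=6: min(19,1)*5=5 best=96, r--
l=1 r=5: min(19,6)*4=24 best=96, r--
l=1 r=4: min(19,10)*3=30 best=96, r--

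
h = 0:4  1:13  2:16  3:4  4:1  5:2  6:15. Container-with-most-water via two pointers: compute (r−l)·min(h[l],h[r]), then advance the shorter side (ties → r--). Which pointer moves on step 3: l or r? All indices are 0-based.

r

l=0 r=6: min(4,15)*6=24 best=24 *, l++
l=1 r=6: min(13,15)*5=65 best=65 *, l++
l=2 r=6: min(16,15)*4=60 best=65, r--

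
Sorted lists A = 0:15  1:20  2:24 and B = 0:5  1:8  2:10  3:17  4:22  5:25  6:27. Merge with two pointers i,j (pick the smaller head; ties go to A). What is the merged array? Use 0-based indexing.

i=0 j=0: A[i]=15>B[j]=5 take 5, j++
i=0 j=1: A[i]=15>B[j]=8 take 8, j++
i=0 j=2: A[i]=15>B[j]=10 take 10, j++
i=0 j=3: A[i]=15<=B[j]=17 take 15, i++
i=1 j=3: A[i]=20>B[j]=17 take 17, j++
i=1 j=4: A[i]=20<=B[j]=22 take 20, i++
i=2 j=4: A[i]=24>B[j]=22 take 22, j++
i=2 j=5: A[i]=24<=B[j]=25 take 24, i++
i=3 j=5: A done, take B[j]=25, j++
i=3 j=6: A done, take B[j]=27, j++

[5, 8, 10, 15, 17, 20, 22, 24, 25, 27]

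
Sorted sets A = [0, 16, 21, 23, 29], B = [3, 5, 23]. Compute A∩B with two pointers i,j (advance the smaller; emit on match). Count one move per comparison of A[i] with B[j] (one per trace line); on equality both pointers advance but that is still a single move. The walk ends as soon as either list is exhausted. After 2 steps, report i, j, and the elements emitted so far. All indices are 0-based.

[i=0,j=0] 0<3 → i++
[i=1,j=0] 16>3 → j++

i=1, j=1, emitted=[]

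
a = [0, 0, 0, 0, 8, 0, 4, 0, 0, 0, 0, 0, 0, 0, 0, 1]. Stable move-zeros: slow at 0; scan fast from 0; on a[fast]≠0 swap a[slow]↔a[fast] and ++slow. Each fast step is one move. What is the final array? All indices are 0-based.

[8, 4, 1, 0, 0, 0, 0, 0, 0, 0, 0, 0, 0, 0, 0, 0]

(s=0,f=0) a[fast]=0 → fast++
(s=0,f=1) a[fast]=0 → fast++
(s=0,f=2) a[fast]=0 → fast++
(s=0,f=3) a[fast]=0 → fast++
(s=0,f=4) a[fast]=8≠0 swap→a[0]=8 → slow++,fast++
(s=1,f=5) a[fast]=0 → fast++
(s=1,f=6) a[fast]=4≠0 swap→a[1]=4 → slow++,fast++
(s=2,f=7) a[fast]=0 → fast++
(s=2,f=8) a[fast]=0 → fast++
(s=2,f=9) a[fast]=0 → fast++
(s=2,f=10) a[fast]=0 → fast++
(s=2,f=11) a[fast]=0 → fast++
(s=2,f=12) a[fast]=0 → fast++
(s=2,f=13) a[fast]=0 → fast++
(s=2,f=14) a[fast]=0 → fast++
(s=2,f=15) a[fast]=1≠0 swap→a[2]=1 → slow++,fast++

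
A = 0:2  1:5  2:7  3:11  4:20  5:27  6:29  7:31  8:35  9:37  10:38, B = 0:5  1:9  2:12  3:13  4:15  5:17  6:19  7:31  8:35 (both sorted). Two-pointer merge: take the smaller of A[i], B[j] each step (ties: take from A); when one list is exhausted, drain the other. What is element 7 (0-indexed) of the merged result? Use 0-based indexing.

[i=0,j=0] A[i]=2<=B[j]=5 take 2 → i++
[i=1,j=0] A[i]=5<=B[j]=5 take 5 → i++
[i=2,j=0] A[i]=7>B[j]=5 take 5 → j++
[i=2,j=1] A[i]=7<=B[j]=9 take 7 → i++
[i=3,j=1] A[i]=11>B[j]=9 take 9 → j++
[i=3,j=2] A[i]=11<=B[j]=12 take 11 → i++
[i=4,j=2] A[i]=20>B[j]=12 take 12 → j++
[i=4,j=3] A[i]=20>B[j]=13 take 13 → j++
[i=4,j=4] A[i]=20>B[j]=15 take 15 → j++
[i=4,j=5] A[i]=20>B[j]=17 take 17 → j++
[i=4,j=6] A[i]=20>B[j]=19 take 19 → j++
[i=4,j=7] A[i]=20<=B[j]=31 take 20 → i++
[i=5,j=7] A[i]=27<=B[j]=31 take 27 → i++
[i=6,j=7] A[i]=29<=B[j]=31 take 29 → i++
[i=7,j=7] A[i]=31<=B[j]=31 take 31 → i++
[i=8,j=7] A[i]=35>B[j]=31 take 31 → j++
[i=8,j=8] A[i]=35<=B[j]=35 take 35 → i++
[i=9,j=8] A[i]=37>B[j]=35 take 35 → j++
[i=9,j=9] B done, take A[i]=37 → i++
[i=10,j=9] B done, take A[i]=38 → i++

merged[7] = 13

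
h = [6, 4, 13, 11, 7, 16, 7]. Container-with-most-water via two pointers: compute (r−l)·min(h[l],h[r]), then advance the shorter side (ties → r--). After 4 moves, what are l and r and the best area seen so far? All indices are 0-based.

l=3, r=5, best area=39

[0,6] min(6,7)*6=36 best=36 * → l++
[1,6] min(4,7)*5=20 best=36 → l++
[2,6] min(13,7)*4=28 best=36 → r--
[2,5] min(13,16)*3=39 best=39 * → l++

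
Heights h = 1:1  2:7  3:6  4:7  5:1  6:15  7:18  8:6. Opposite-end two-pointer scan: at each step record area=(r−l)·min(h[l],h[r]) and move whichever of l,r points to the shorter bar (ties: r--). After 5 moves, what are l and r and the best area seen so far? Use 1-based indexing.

[1,8] min(1,6)*7=7 best=7 * → l++
[2,8] min(7,6)*6=36 best=36 * → r--
[2,7] min(7,18)*5=35 best=36 → l++
[3,7] min(6,18)*4=24 best=36 → l++
[4,7] min(7,18)*3=21 best=36 → l++

l=5, r=7, best area=36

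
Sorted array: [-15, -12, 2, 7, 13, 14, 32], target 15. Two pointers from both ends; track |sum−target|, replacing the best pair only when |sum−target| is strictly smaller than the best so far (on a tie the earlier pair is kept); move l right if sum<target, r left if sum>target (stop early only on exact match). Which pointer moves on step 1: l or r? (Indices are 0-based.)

r

l=0 r=6: -15+32=17 d=2 *, r--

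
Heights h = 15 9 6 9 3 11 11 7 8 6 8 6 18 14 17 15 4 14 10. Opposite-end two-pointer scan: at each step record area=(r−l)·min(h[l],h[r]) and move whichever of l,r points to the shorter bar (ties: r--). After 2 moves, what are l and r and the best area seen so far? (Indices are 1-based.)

l=1, r=17, best area=238

[1,19] min(15,10)*18=180 best=180 * → r--
[1,18] min(15,14)*17=238 best=238 * → r--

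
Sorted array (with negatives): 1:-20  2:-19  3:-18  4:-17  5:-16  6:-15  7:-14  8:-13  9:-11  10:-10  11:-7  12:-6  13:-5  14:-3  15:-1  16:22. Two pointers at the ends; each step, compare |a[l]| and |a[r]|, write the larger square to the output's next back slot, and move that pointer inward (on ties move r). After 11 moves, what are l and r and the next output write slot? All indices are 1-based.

[1,16] |-20|<=|22| out[16]=484 → r--
[1,15] |-20|>|-1| out[15]=400 → l++
[2,15] |-19|>|-1| out[14]=361 → l++
[3,15] |-18|>|-1| out[13]=324 → l++
[4,15] |-17|>|-1| out[12]=289 → l++
[5,15] |-16|>|-1| out[11]=256 → l++
[6,15] |-15|>|-1| out[10]=225 → l++
[7,15] |-14|>|-1| out[9]=196 → l++
[8,15] |-13|>|-1| out[8]=169 → l++
[9,15] |-11|>|-1| out[7]=121 → l++
[10,15] |-10|>|-1| out[6]=100 → l++

l=11, r=15, next write slot=5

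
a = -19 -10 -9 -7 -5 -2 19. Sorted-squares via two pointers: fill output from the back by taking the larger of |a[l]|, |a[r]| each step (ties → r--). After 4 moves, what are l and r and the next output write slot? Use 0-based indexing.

l=0 r=6: |-19|<=|19| out[6]=361, r--
l=0 r=5: |-19|>|-2| out[5]=361, l++
l=1 r=5: |-10|>|-2| out[4]=100, l++
l=2 r=5: |-9|>|-2| out[3]=81, l++

l=3, r=5, next write slot=2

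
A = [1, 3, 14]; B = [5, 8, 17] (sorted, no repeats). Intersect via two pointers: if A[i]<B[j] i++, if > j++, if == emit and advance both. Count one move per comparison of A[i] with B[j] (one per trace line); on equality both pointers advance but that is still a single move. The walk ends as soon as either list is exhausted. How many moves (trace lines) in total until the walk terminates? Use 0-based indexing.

5 moves

[i=0,j=0] 1<5 → i++
[i=1,j=0] 3<5 → i++
[i=2,j=0] 14>5 → j++
[i=2,j=1] 14>8 → j++
[i=2,j=2] 14<17 → i++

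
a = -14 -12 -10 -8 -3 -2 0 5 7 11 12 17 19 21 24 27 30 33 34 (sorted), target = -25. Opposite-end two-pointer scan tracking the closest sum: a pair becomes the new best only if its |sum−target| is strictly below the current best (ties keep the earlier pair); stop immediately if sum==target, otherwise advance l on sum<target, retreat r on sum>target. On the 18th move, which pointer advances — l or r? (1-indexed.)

l=1 r=19: -14+34=20 d=45 *, r--
l=1 r=18: -14+33=19 d=44 *, r--
l=1 r=17: -14+30=16 d=41 *, r--
l=1 r=16: -14+27=13 d=38 *, r--
l=1 r=15: -14+24=10 d=35 *, r--
l=1 r=14: -14+21=7 d=32 *, r--
l=1 r=13: -14+19=5 d=30 *, r--
l=1 r=12: -14+17=3 d=28 *, r--
l=1 r=11: -14+12=-2 d=23 *, r--
l=1 r=10: -14+11=-3 d=22 *, r--
l=1 r=9: -14+7=-7 d=18 *, r--
l=1 r=8: -14+5=-9 d=16 *, r--
l=1 r=7: -14+0=-14 d=11 *, r--
l=1 r=6: -14+-2=-16 d=9 *, r--
l=1 r=5: -14+-3=-17 d=8 *, r--
l=1 r=4: -14+-8=-22 d=3 *, r--
l=1 r=3: -14+-10=-24 d=1 *, r--
l=1 r=2: -14+-12=-26 d=1, l++

l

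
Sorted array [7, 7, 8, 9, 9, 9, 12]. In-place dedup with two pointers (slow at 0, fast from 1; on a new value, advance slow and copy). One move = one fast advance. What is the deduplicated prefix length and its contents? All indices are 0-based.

slow=0 fast=1: a[fast]=7=a[slow] dup, fast++
slow=0 fast=2: a[fast]=8≠a[slow]=7 write a[1]=8, slow++,fast++
slow=1 fast=3: a[fast]=9≠a[slow]=8 write a[2]=9, slow++,fast++
slow=2 fast=4: a[fast]=9=a[slow] dup, fast++
slow=2 fast=5: a[fast]=9=a[slow] dup, fast++
slow=2 fast=6: a[fast]=12≠a[slow]=9 write a[3]=12, slow++,fast++

length 4; prefix = [7, 8, 9, 12]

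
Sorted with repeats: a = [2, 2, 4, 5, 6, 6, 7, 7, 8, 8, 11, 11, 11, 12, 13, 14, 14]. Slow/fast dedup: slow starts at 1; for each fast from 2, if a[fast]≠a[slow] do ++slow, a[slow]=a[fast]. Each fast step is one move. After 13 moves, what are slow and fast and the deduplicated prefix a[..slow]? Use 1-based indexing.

slow=8, fast=15, prefix=[2, 4, 5, 6, 7, 8, 11, 12]

slow=1 fast=2: a[fast]=2=a[slow] dup, fast++
slow=1 fast=3: a[fast]=4≠a[slow]=2 write a[2]=4, slow++,fast++
slow=2 fast=4: a[fast]=5≠a[slow]=4 write a[3]=5, slow++,fast++
slow=3 fast=5: a[fast]=6≠a[slow]=5 write a[4]=6, slow++,fast++
slow=4 fast=6: a[fast]=6=a[slow] dup, fast++
slow=4 fast=7: a[fast]=7≠a[slow]=6 write a[5]=7, slow++,fast++
slow=5 fast=8: a[fast]=7=a[slow] dup, fast++
slow=5 fast=9: a[fast]=8≠a[slow]=7 write a[6]=8, slow++,fast++
slow=6 fast=10: a[fast]=8=a[slow] dup, fast++
slow=6 fast=11: a[fast]=11≠a[slow]=8 write a[7]=11, slow++,fast++
slow=7 fast=12: a[fast]=11=a[slow] dup, fast++
slow=7 fast=13: a[fast]=11=a[slow] dup, fast++
slow=7 fast=14: a[fast]=12≠a[slow]=11 write a[8]=12, slow++,fast++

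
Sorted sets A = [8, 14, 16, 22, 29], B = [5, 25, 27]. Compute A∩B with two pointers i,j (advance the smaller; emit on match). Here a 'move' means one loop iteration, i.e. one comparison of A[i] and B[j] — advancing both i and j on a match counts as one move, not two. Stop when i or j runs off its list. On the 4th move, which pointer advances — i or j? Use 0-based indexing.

i

[i=0,j=0] 8>5 → j++
[i=0,j=1] 8<25 → i++
[i=1,j=1] 14<25 → i++
[i=2,j=1] 16<25 → i++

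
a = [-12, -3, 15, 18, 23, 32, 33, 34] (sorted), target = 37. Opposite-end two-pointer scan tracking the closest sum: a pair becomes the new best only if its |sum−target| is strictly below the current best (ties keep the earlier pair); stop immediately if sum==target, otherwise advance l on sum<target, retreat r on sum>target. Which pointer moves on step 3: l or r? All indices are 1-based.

l=1 r=8: -12+34=22 d=15 *, l++
l=2 r=8: -3+34=31 d=6 *, l++
l=3 r=8: 15+34=49 d=12, r--

r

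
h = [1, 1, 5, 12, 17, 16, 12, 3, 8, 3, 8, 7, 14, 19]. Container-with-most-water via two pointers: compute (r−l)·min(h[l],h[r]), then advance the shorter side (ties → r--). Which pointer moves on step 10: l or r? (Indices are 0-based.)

[0,13] min(1,19)*13=13 best=13 * → l++
[1,13] min(1,19)*12=12 best=13 → l++
[2,13] min(5,19)*11=55 best=55 * → l++
[3,13] min(12,19)*10=120 best=120 * → l++
[4,13] min(17,19)*9=153 best=153 * → l++
[5,13] min(16,19)*8=128 best=153 → l++
[6,13] min(12,19)*7=84 best=153 → l++
[7,13] min(3,19)*6=18 best=153 → l++
[8,13] min(8,19)*5=40 best=153 → l++
[9,13] min(3,19)*4=12 best=153 → l++

l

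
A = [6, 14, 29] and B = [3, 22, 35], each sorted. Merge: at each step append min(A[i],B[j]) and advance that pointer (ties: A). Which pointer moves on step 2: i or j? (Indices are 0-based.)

i

i=0 j=0: A[i]=6>B[j]=3 take 3, j++
i=0 j=1: A[i]=6<=B[j]=22 take 6, i++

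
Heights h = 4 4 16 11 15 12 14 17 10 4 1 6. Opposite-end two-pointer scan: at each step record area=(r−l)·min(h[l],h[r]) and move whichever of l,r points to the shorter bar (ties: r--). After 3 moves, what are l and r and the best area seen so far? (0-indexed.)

l=0 r=11: min(4,6)*11=44 best=44 *, l++
l=1 r=11: min(4,6)*10=40 best=44, l++
l=2 r=11: min(16,6)*9=54 best=54 *, r--

l=2, r=10, best area=54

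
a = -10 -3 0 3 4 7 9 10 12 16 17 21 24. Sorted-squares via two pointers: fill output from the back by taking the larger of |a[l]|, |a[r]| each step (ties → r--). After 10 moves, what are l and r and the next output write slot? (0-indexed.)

l=1, r=3, next write slot=2

l=0 r=12: |-10|<=|24| out[12]=576, r--
l=0 r=11: |-10|<=|21| out[11]=441, r--
l=0 r=10: |-10|<=|17| out[10]=289, r--
l=0 r=9: |-10|<=|16| out[9]=256, r--
l=0 r=8: |-10|<=|12| out[8]=144, r--
l=0 r=7: |-10|<=|10| out[7]=100, r--
l=0 r=6: |-10|>|9| out[6]=100, l++
l=1 r=6: |-3|<=|9| out[5]=81, r--
l=1 r=5: |-3|<=|7| out[4]=49, r--
l=1 r=4: |-3|<=|4| out[3]=16, r--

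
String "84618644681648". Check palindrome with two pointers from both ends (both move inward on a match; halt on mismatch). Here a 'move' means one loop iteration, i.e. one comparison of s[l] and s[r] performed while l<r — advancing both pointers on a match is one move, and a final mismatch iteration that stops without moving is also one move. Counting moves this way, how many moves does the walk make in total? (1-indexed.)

7 moves

[1,14] '8'=='8' → l++,r--
[2,13] '4'=='4' → l++,r--
[3,12] '6'=='6' → l++,r--
[4,11] '1'=='1' → l++,r--
[5,10] '8'=='8' → l++,r--
[6,9] '6'=='6' → l++,r--
[7,8] '4'=='4' → l++,r--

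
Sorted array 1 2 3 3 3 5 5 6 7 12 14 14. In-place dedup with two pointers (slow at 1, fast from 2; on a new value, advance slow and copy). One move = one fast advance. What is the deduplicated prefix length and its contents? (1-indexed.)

(s=1,f=2) a[fast]=2≠a[slow]=1 write a[2]=2 → slow++,fast++
(s=2,f=3) a[fast]=3≠a[slow]=2 write a[3]=3 → slow++,fast++
(s=3,f=4) a[fast]=3=a[slow] dup → fast++
(s=3,f=5) a[fast]=3=a[slow] dup → fast++
(s=3,f=6) a[fast]=5≠a[slow]=3 write a[4]=5 → slow++,fast++
(s=4,f=7) a[fast]=5=a[slow] dup → fast++
(s=4,f=8) a[fast]=6≠a[slow]=5 write a[5]=6 → slow++,fast++
(s=5,f=9) a[fast]=7≠a[slow]=6 write a[6]=7 → slow++,fast++
(s=6,f=10) a[fast]=12≠a[slow]=7 write a[7]=12 → slow++,fast++
(s=7,f=11) a[fast]=14≠a[slow]=12 write a[8]=14 → slow++,fast++
(s=8,f=12) a[fast]=14=a[slow] dup → fast++

length 8; prefix = [1, 2, 3, 5, 6, 7, 12, 14]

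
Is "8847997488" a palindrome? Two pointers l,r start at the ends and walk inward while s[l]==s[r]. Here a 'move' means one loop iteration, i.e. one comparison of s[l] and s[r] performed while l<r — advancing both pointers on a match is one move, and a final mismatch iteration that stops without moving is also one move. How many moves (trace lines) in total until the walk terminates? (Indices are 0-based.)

5 moves

[0,9] '8'=='8' → l++,r--
[1,8] '8'=='8' → l++,r--
[2,7] '4'=='4' → l++,r--
[3,6] '7'=='7' → l++,r--
[4,5] '9'=='9' → l++,r--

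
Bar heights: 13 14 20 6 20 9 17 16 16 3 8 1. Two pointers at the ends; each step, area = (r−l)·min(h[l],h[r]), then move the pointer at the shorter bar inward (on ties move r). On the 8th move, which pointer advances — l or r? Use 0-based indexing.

l=0 r=11: min(13,1)*11=11 best=11 *, r--
l=0 r=10: min(13,8)*10=80 best=80 *, r--
l=0 r=9: min(13,3)*9=27 best=80, r--
l=0 r=8: min(13,16)*8=104 best=104 *, l++
l=1 r=8: min(14,16)*7=98 best=104, l++
l=2 r=8: min(20,16)*6=96 best=104, r--
l=2 r=7: min(20,16)*5=80 best=104, r--
l=2 r=6: min(20,17)*4=68 best=104, r--

r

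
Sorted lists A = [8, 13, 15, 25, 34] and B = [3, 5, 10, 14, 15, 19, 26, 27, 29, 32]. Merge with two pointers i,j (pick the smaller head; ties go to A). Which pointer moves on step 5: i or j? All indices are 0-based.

i=0 j=0: A[i]=8>B[j]=3 take 3, j++
i=0 j=1: A[i]=8>B[j]=5 take 5, j++
i=0 j=2: A[i]=8<=B[j]=10 take 8, i++
i=1 j=2: A[i]=13>B[j]=10 take 10, j++
i=1 j=3: A[i]=13<=B[j]=14 take 13, i++

i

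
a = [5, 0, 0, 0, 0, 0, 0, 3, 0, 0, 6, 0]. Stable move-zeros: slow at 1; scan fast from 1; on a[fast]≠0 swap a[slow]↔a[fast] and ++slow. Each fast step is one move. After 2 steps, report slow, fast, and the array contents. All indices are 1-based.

slow=2, fast=3, a=[5, 0, 0, 0, 0, 0, 0, 3, 0, 0, 6, 0]

(s=1,f=1) a[fast]=5≠0 swap→a[1]=5 → slow++,fast++
(s=2,f=2) a[fast]=0 → fast++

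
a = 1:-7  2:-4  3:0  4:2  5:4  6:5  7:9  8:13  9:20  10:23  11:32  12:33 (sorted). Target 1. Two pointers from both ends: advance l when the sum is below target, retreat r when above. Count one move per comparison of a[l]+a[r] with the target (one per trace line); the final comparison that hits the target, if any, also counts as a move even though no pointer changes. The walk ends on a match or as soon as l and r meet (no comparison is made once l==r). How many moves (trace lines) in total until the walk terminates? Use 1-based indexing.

l=1 r=12: -7+33=26 >1, r--
l=1 r=11: -7+32=25 >1, r--
l=1 r=10: -7+23=16 >1, r--
l=1 r=9: -7+20=13 >1, r--
l=1 r=8: -7+13=6 >1, r--
l=1 r=7: -7+9=2 >1, r--
l=1 r=6: -7+5=-2 <1, l++
l=2 r=6: -4+5=1, found

8 moves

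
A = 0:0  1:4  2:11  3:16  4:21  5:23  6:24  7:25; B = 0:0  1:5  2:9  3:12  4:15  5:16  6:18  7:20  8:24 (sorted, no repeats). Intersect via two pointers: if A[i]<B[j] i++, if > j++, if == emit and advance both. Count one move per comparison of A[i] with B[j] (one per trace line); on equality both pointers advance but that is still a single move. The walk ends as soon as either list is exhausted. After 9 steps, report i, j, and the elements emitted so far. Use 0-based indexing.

[i=0,j=0] 0==0 emit → i++,j++
[i=1,j=1] 4<5 → i++
[i=2,j=1] 11>5 → j++
[i=2,j=2] 11>9 → j++
[i=2,j=3] 11<12 → i++
[i=3,j=3] 16>12 → j++
[i=3,j=4] 16>15 → j++
[i=3,j=5] 16==16 emit → i++,j++
[i=4,j=6] 21>18 → j++

i=4, j=7, emitted=[0, 16]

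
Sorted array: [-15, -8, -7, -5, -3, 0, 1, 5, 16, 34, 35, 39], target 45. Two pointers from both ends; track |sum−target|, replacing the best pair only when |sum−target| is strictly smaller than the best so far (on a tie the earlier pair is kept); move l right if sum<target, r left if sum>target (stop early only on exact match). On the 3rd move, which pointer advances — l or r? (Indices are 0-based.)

l=0 r=11: -15+39=24 d=21 *, l++
l=1 r=11: -8+39=31 d=14 *, l++
l=2 r=11: -7+39=32 d=13 *, l++

l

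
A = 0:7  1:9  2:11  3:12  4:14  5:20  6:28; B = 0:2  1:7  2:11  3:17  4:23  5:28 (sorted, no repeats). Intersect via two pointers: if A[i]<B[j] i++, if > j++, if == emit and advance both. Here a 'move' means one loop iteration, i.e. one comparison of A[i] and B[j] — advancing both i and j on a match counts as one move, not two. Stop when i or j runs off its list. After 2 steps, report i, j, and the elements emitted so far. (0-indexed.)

i=1, j=2, emitted=[7]

[i=0,j=0] 7>2 → j++
[i=0,j=1] 7==7 emit → i++,j++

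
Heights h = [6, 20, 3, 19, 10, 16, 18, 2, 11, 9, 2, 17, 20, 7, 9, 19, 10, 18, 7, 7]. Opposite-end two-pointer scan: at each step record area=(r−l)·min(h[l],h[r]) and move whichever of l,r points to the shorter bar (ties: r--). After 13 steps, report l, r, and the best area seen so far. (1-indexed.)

l=2, r=8, best area=288

l=1 r=20: min(6,7)*19=114 best=114 *, l++
l=2 r=20: min(20,7)*18=126 best=126 *, r--
l=2 r=19: min(20,7)*17=119 best=126, r--
l=2 r=18: min(20,18)*16=288 best=288 *, r--
l=2 r=17: min(20,10)*15=150 best=288, r--
l=2 r=16: min(20,19)*14=266 best=288, r--
l=2 r=15: min(20,9)*13=117 best=288, r--
l=2 r=14: min(20,7)*12=84 best=288, r--
l=2 r=13: min(20,20)*11=220 best=288, r--
l=2 r=12: min(20,17)*10=170 best=288, r--
l=2 r=11: min(20,2)*9=18 best=288, r--
l=2 r=10: min(20,9)*8=72 best=288, r--
l=2 r=9: min(20,11)*7=77 best=288, r--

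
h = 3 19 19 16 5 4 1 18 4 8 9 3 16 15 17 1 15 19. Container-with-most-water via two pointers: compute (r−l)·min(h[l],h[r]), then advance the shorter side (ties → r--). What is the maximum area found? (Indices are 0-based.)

l=0 r=17: min(3,19)*17=51 best=51 *, l++
l=1 r=17: min(19,19)*16=304 best=304 *, r--
l=1 r=16: min(19,15)*15=225 best=304, r--
l=1 r=15: min(19,1)*14=14 best=304, r--
l=1 r=14: min(19,17)*13=221 best=304, r--
l=1 r=13: min(19,15)*12=180 best=304, r--
l=1 r=12: min(19,16)*11=176 best=304, r--
l=1 r=11: min(19,3)*10=30 best=304, r--
l=1 r=10: min(19,9)*9=81 best=304, r--
l=1 r=9: min(19,8)*8=64 best=304, r--
l=1 r=8: min(19,4)*7=28 best=304, r--
l=1 r=7: min(19,18)*6=108 best=304, r--
l=1 r=6: min(19,1)*5=5 best=304, r--
l=1 r=5: min(19,4)*4=16 best=304, r--
l=1 r=4: min(19,5)*3=15 best=304, r--
l=1 r=3: min(19,16)*2=32 best=304, r--
l=1 r=2: min(19,19)*1=19 best=304, r--

max area = 304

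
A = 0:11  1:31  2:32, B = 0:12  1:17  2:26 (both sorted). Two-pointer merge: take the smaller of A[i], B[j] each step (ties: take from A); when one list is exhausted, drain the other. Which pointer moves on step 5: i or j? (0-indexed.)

i

i=0 j=0: A[i]=11<=B[j]=12 take 11, i++
i=1 j=0: A[i]=31>B[j]=12 take 12, j++
i=1 j=1: A[i]=31>B[j]=17 take 17, j++
i=1 j=2: A[i]=31>B[j]=26 take 26, j++
i=1 j=3: B done, take A[i]=31, i++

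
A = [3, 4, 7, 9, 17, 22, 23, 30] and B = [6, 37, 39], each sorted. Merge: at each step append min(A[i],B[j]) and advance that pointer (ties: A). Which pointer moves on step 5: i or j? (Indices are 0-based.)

i

[i=0,j=0] A[i]=3<=B[j]=6 take 3 → i++
[i=1,j=0] A[i]=4<=B[j]=6 take 4 → i++
[i=2,j=0] A[i]=7>B[j]=6 take 6 → j++
[i=2,j=1] A[i]=7<=B[j]=37 take 7 → i++
[i=3,j=1] A[i]=9<=B[j]=37 take 9 → i++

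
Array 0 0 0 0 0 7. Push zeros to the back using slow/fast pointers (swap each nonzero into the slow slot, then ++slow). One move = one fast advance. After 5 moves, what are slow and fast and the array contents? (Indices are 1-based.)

(s=1,f=1) a[fast]=0 → fast++
(s=1,f=2) a[fast]=0 → fast++
(s=1,f=3) a[fast]=0 → fast++
(s=1,f=4) a[fast]=0 → fast++
(s=1,f=5) a[fast]=0 → fast++

slow=1, fast=6, a=[0, 0, 0, 0, 0, 7]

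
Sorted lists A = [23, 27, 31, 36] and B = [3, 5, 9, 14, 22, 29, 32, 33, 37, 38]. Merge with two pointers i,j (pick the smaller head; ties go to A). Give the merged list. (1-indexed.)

i=1 j=1: A[i]=23>B[j]=3 take 3, j++
i=1 j=2: A[i]=23>B[j]=5 take 5, j++
i=1 j=3: A[i]=23>B[j]=9 take 9, j++
i=1 j=4: A[i]=23>B[j]=14 take 14, j++
i=1 j=5: A[i]=23>B[j]=22 take 22, j++
i=1 j=6: A[i]=23<=B[j]=29 take 23, i++
i=2 j=6: A[i]=27<=B[j]=29 take 27, i++
i=3 j=6: A[i]=31>B[j]=29 take 29, j++
i=3 j=7: A[i]=31<=B[j]=32 take 31, i++
i=4 j=7: A[i]=36>B[j]=32 take 32, j++
i=4 j=8: A[i]=36>B[j]=33 take 33, j++
i=4 j=9: A[i]=36<=B[j]=37 take 36, i++
i=5 j=9: A done, take B[j]=37, j++
i=5 j=10: A done, take B[j]=38, j++

[3, 5, 9, 14, 22, 23, 27, 29, 31, 32, 33, 36, 37, 38]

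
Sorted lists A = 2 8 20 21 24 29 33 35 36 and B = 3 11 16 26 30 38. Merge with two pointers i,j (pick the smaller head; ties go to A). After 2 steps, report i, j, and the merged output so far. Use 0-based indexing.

[i=0,j=0] A[i]=2<=B[j]=3 take 2 → i++
[i=1,j=0] A[i]=8>B[j]=3 take 3 → j++

i=1, j=1, merged so far=[2, 3]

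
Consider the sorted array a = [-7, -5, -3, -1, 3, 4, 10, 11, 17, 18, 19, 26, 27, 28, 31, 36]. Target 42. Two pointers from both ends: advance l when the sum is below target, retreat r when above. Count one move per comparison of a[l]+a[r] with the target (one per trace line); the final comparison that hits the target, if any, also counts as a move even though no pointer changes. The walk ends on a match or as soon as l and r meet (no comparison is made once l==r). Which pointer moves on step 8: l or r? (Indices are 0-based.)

l

[0,15] -7+36=29 <42 → l++
[1,15] -5+36=31 <42 → l++
[2,15] -3+36=33 <42 → l++
[3,15] -1+36=35 <42 → l++
[4,15] 3+36=39 <42 → l++
[5,15] 4+36=40 <42 → l++
[6,15] 10+36=46 >42 → r--
[6,14] 10+31=41 <42 → l++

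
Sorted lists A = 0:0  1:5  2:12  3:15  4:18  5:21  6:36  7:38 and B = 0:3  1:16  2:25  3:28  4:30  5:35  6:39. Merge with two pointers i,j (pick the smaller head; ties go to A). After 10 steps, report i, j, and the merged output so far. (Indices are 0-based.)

i=6, j=4, merged so far=[0, 3, 5, 12, 15, 16, 18, 21, 25, 28]

i=0 j=0: A[i]=0<=B[j]=3 take 0, i++
i=1 j=0: A[i]=5>B[j]=3 take 3, j++
i=1 j=1: A[i]=5<=B[j]=16 take 5, i++
i=2 j=1: A[i]=12<=B[j]=16 take 12, i++
i=3 j=1: A[i]=15<=B[j]=16 take 15, i++
i=4 j=1: A[i]=18>B[j]=16 take 16, j++
i=4 j=2: A[i]=18<=B[j]=25 take 18, i++
i=5 j=2: A[i]=21<=B[j]=25 take 21, i++
i=6 j=2: A[i]=36>B[j]=25 take 25, j++
i=6 j=3: A[i]=36>B[j]=28 take 28, j++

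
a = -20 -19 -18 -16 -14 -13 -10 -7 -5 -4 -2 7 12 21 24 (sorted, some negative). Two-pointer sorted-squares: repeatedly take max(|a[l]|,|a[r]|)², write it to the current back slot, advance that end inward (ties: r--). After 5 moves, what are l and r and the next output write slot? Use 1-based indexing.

l=4, r=13, next write slot=10

[1,15] |-20|<=|24| out[15]=576 → r--
[1,14] |-20|<=|21| out[14]=441 → r--
[1,13] |-20|>|12| out[13]=400 → l++
[2,13] |-19|>|12| out[12]=361 → l++
[3,13] |-18|>|12| out[11]=324 → l++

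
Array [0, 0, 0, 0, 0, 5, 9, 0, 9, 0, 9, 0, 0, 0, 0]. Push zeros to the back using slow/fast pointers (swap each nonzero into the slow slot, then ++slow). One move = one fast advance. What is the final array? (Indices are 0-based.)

(s=0,f=0) a[fast]=0 → fast++
(s=0,f=1) a[fast]=0 → fast++
(s=0,f=2) a[fast]=0 → fast++
(s=0,f=3) a[fast]=0 → fast++
(s=0,f=4) a[fast]=0 → fast++
(s=0,f=5) a[fast]=5≠0 swap→a[0]=5 → slow++,fast++
(s=1,f=6) a[fast]=9≠0 swap→a[1]=9 → slow++,fast++
(s=2,f=7) a[fast]=0 → fast++
(s=2,f=8) a[fast]=9≠0 swap→a[2]=9 → slow++,fast++
(s=3,f=9) a[fast]=0 → fast++
(s=3,f=10) a[fast]=9≠0 swap→a[3]=9 → slow++,fast++
(s=4,f=11) a[fast]=0 → fast++
(s=4,f=12) a[fast]=0 → fast++
(s=4,f=13) a[fast]=0 → fast++
(s=4,f=14) a[fast]=0 → fast++

[5, 9, 9, 9, 0, 0, 0, 0, 0, 0, 0, 0, 0, 0, 0]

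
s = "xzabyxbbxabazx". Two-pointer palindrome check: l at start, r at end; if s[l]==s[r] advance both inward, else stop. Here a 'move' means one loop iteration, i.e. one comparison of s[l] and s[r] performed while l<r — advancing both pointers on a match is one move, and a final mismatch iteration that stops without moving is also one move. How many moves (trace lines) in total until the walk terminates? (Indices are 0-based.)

l=0 r=13: 'x'=='x', l++,r--
l=1 r=12: 'z'=='z', l++,r--
l=2 r=11: 'a'=='a', l++,r--
l=3 r=10: 'b'=='b', l++,r--
l=4 r=9: 'y'!='a', stop

5 moves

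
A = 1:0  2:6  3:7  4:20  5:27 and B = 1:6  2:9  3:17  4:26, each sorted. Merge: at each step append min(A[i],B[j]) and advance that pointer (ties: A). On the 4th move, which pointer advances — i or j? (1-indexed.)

i=1 j=1: A[i]=0<=B[j]=6 take 0, i++
i=2 j=1: A[i]=6<=B[j]=6 take 6, i++
i=3 j=1: A[i]=7>B[j]=6 take 6, j++
i=3 j=2: A[i]=7<=B[j]=9 take 7, i++

i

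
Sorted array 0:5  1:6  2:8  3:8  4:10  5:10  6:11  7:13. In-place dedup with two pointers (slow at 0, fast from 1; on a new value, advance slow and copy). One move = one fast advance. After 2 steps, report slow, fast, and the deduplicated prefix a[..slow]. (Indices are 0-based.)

(s=0,f=1) a[fast]=6≠a[slow]=5 write a[1]=6 → slow++,fast++
(s=1,f=2) a[fast]=8≠a[slow]=6 write a[2]=8 → slow++,fast++

slow=2, fast=3, prefix=[5, 6, 8]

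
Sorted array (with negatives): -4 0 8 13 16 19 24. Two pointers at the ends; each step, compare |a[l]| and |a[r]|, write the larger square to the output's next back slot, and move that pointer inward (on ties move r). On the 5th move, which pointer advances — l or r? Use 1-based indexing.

r

[1,7] |-4|<=|24| out[7]=576 → r--
[1,6] |-4|<=|19| out[6]=361 → r--
[1,5] |-4|<=|16| out[5]=256 → r--
[1,4] |-4|<=|13| out[4]=169 → r--
[1,3] |-4|<=|8| out[3]=64 → r--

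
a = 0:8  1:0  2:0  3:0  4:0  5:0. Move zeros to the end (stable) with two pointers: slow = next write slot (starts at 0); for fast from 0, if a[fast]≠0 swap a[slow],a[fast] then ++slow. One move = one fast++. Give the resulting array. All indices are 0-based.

(s=0,f=0) a[fast]=8≠0 swap→a[0]=8 → slow++,fast++
(s=1,f=1) a[fast]=0 → fast++
(s=1,f=2) a[fast]=0 → fast++
(s=1,f=3) a[fast]=0 → fast++
(s=1,f=4) a[fast]=0 → fast++
(s=1,f=5) a[fast]=0 → fast++

[8, 0, 0, 0, 0, 0]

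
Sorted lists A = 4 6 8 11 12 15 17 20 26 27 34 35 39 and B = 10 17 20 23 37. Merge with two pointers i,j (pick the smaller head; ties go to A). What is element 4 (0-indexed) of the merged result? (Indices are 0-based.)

merged[4] = 11

[i=0,j=0] A[i]=4<=B[j]=10 take 4 → i++
[i=1,j=0] A[i]=6<=B[j]=10 take 6 → i++
[i=2,j=0] A[i]=8<=B[j]=10 take 8 → i++
[i=3,j=0] A[i]=11>B[j]=10 take 10 → j++
[i=3,j=1] A[i]=11<=B[j]=17 take 11 → i++
[i=4,j=1] A[i]=12<=B[j]=17 take 12 → i++
[i=5,j=1] A[i]=15<=B[j]=17 take 15 → i++
[i=6,j=1] A[i]=17<=B[j]=17 take 17 → i++
[i=7,j=1] A[i]=20>B[j]=17 take 17 → j++
[i=7,j=2] A[i]=20<=B[j]=20 take 20 → i++
[i=8,j=2] A[i]=26>B[j]=20 take 20 → j++
[i=8,j=3] A[i]=26>B[j]=23 take 23 → j++
[i=8,j=4] A[i]=26<=B[j]=37 take 26 → i++
[i=9,j=4] A[i]=27<=B[j]=37 take 27 → i++
[i=10,j=4] A[i]=34<=B[j]=37 take 34 → i++
[i=11,j=4] A[i]=35<=B[j]=37 take 35 → i++
[i=12,j=4] A[i]=39>B[j]=37 take 37 → j++
[i=12,j=5] B done, take A[i]=39 → i++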